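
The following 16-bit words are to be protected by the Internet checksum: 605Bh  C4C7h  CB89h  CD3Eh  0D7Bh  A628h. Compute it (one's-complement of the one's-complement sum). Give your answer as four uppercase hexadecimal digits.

One's-complement addition (fold any carry out of bit 15 back into bit 0):
  0x605B + 0xC4C7 = 0x12522 → wrap carry → 0x2523
  0x2523 + 0xCB89 = 0x0F0AC
  0xF0AC + 0xCD3E = 0x1BDEA → wrap carry → 0xBDEB
  0xBDEB + 0x0D7B = 0x0CB66
  0xCB66 + 0xA628 = 0x1718E → wrap carry → 0x718F
One's-complement sum = 0x718F.
Checksum = ~0x718F & 0xFFFF = 0x8E70.

8E70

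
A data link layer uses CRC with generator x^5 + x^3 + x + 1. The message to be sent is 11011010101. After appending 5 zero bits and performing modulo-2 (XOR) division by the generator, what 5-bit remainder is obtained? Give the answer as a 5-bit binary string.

10011

Append 5 zeros: 1101101010100000. Divide by 101011 (XOR where the leading bit is 1):
  pos 0: 110110 XOR 101011 = 011101
  pos 1: 111011 XOR 101011 = 010000
  pos 2: 100000 XOR 101011 = 001011
  pos 4: 101110 XOR 101011 = 000101
  pos 7: 101100 XOR 101011 = 000111
  pos 10: 111000 XOR 101011 = 010011
Remainder (last 5 bits) = 10011. This is the CRC / FCS.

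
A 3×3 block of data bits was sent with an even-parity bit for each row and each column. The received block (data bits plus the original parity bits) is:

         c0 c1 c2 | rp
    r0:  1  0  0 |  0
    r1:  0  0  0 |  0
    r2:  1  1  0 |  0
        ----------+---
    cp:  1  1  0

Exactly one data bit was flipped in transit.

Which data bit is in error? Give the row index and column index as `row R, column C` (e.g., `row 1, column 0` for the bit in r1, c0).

row 0, column 0

Recompute each row's even parity and compare to rp:
  r0: data parity 1, sent rp 0 → mismatch
  r1: data parity 0, sent rp 0 → ok
  r2: data parity 0, sent rp 0 → ok
Recompute each column's even parity and compare to cp:
  c0: data parity 0, sent cp 1 → mismatch
  c1: data parity 1, sent cp 1 → ok
  c2: data parity 0, sent cp 0 → ok
Exactly one row (r0) and one column (c0) fail → the flipped bit is at their intersection.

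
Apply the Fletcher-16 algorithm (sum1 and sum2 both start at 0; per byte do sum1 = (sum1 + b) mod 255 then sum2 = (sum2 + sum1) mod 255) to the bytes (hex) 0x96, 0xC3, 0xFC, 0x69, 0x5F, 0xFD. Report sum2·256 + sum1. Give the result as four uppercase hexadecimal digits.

471E

Running sums (mod 255):
  after byte 0 (0x96): sum1=150, sum2=150
  after byte 1 (0xC3): sum1=90, sum2=240
  after byte 2 (0xFC): sum1=87, sum2=72
  after byte 3 (0x69): sum1=192, sum2=9
  after byte 4 (0x5F): sum1=32, sum2=41
  after byte 5 (0xFD): sum1=30, sum2=71
Checksum = sum2·256 + sum1 = 71·256 + 30 = 18206 = 0x471E.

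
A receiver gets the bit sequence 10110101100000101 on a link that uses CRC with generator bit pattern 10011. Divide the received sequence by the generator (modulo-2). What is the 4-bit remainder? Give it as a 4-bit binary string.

0010

Modulo-2 division of 10110101100000101 by 10011:
  pos 0: 10110 XOR 10011 = 00101
  pos 2: 10110 XOR 10011 = 00101
  pos 4: 10111 XOR 10011 = 00100
  pos 6: 10000 XOR 10011 = 00011
  pos 9: 11000 XOR 10011 = 01011
  pos 10: 10111 XOR 10011 = 00100
  pos 12: 10001 XOR 10011 = 00010
Remainder = 0010 (nonzero — an error is detected).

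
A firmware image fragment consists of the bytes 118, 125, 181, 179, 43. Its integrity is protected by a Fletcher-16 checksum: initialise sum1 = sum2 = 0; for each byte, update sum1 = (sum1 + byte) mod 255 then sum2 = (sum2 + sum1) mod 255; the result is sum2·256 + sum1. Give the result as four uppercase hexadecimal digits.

F988

Running sums (mod 255):
  after byte 0 (118): sum1=118, sum2=118
  after byte 1 (125): sum1=243, sum2=106
  after byte 2 (181): sum1=169, sum2=20
  after byte 3 (179): sum1=93, sum2=113
  after byte 4 (43): sum1=136, sum2=249
Checksum = sum2·256 + sum1 = 249·256 + 136 = 63880 = 0xF988.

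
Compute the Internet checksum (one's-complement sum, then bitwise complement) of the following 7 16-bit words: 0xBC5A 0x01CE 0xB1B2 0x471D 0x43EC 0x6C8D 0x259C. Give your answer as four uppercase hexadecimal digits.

One's-complement addition (fold any carry out of bit 15 back into bit 0):
  0xBC5A + 0x01CE = 0x0BE28
  0xBE28 + 0xB1B2 = 0x16FDA → wrap carry → 0x6FDB
  0x6FDB + 0x471D = 0x0B6F8
  0xB6F8 + 0x43EC = 0x0FAE4
  0xFAE4 + 0x6C8D = 0x16771 → wrap carry → 0x6772
  0x6772 + 0x259C = 0x08D0E
One's-complement sum = 0x8D0E.
Checksum = ~0x8D0E & 0xFFFF = 0x72F1.

72F1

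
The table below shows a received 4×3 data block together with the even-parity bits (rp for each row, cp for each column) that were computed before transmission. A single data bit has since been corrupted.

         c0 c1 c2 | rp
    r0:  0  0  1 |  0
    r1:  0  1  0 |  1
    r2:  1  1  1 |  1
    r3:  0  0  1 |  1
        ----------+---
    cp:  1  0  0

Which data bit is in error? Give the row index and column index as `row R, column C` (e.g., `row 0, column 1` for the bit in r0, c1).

row 0, column 2

Recompute each row's even parity and compare to rp:
  r0: data parity 1, sent rp 0 → mismatch
  r1: data parity 1, sent rp 1 → ok
  r2: data parity 1, sent rp 1 → ok
  r3: data parity 1, sent rp 1 → ok
Recompute each column's even parity and compare to cp:
  c0: data parity 1, sent cp 1 → ok
  c1: data parity 0, sent cp 0 → ok
  c2: data parity 1, sent cp 0 → mismatch
Exactly one row (r0) and one column (c2) fail → the flipped bit is at their intersection.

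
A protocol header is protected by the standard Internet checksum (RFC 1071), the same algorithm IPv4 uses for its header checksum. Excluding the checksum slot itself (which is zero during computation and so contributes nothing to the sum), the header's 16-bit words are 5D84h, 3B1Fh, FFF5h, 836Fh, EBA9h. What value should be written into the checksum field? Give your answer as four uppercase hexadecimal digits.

F84C

One's-complement addition (fold any carry out of bit 15 back into bit 0):
  0x5D84 + 0x3B1F = 0x098A3
  0x98A3 + 0xFFF5 = 0x19898 → wrap carry → 0x9899
  0x9899 + 0x836F = 0x11C08 → wrap carry → 0x1C09
  0x1C09 + 0xEBA9 = 0x107B2 → wrap carry → 0x07B3
One's-complement sum = 0x07B3.
Checksum = ~0x07B3 & 0xFFFF = 0xF84C.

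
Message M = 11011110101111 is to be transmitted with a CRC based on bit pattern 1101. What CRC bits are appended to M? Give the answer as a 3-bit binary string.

100

Append 3 zeros: 11011110101111000. Divide by 1101 (XOR where the leading bit is 1):
  pos 0: 1101 XOR 1101 = 0000
  pos 4: 1110 XOR 1101 = 0011
  pos 6: 1110 XOR 1101 = 0011
  pos 8: 1111 XOR 1101 = 0010
  pos 10: 1011 XOR 1101 = 0110
  pos 11: 1100 XOR 1101 = 0001
Remainder (last 3 bits) = 100. This is the CRC / FCS.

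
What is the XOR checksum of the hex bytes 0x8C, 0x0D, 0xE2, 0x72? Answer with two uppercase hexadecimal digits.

XOR the bytes together:
  start with 0x8C
  0x8C ⊕ 0x0D = 0x81
  0x81 ⊕ 0xE2 = 0x63
  0x63 ⊕ 0x72 = 0x11

11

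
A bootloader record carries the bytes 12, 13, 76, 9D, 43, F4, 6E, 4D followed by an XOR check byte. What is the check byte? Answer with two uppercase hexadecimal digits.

XOR the bytes together:
  start with 0x12
  0x12 ⊕ 0x13 = 0x01
  0x01 ⊕ 0x76 = 0x77
  0x77 ⊕ 0x9D = 0xEA
  0xEA ⊕ 0x43 = 0xA9
  0xA9 ⊕ 0xF4 = 0x5D
  0x5D ⊕ 0x6E = 0x33
  0x33 ⊕ 0x4D = 0x7E

7E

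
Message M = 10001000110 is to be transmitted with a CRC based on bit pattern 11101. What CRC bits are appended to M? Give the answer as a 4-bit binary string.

0000

Append 4 zeros: 100010001100000. Divide by 11101 (XOR where the leading bit is 1):
  pos 0: 10001 XOR 11101 = 01100
  pos 1: 11000 XOR 11101 = 00101
  pos 3: 10100 XOR 11101 = 01001
  pos 4: 10011 XOR 11101 = 01110
  pos 5: 11101 XOR 11101 = 00000
Remainder (last 4 bits) = 0000. This is the CRC / FCS.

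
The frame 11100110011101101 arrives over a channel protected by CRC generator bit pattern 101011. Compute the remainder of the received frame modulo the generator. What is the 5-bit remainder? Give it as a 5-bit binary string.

11111

Modulo-2 division of 11100110011101101 by 101011:
  pos 0: 111001 XOR 101011 = 010010
  pos 1: 100101 XOR 101011 = 001110
  pos 3: 111000 XOR 101011 = 010011
  pos 4: 100111 XOR 101011 = 001100
  pos 6: 110011 XOR 101011 = 011000
  pos 7: 110000 XOR 101011 = 011011
  pos 8: 110111 XOR 101011 = 011100
  pos 9: 111001 XOR 101011 = 010010
  pos 10: 100100 XOR 101011 = 001111
Remainder = 11111 (nonzero — an error is detected).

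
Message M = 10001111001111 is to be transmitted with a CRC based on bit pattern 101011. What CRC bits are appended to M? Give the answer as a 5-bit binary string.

00001

Append 5 zeros: 1000111100111100000. Divide by 101011 (XOR where the leading bit is 1):
  pos 0: 100011 XOR 101011 = 001000
  pos 2: 100011 XOR 101011 = 001000
  pos 4: 100000 XOR 101011 = 001011
  pos 6: 101111 XOR 101011 = 000100
  pos 9: 100110 XOR 101011 = 001101
  pos 11: 110100 XOR 101011 = 011111
  pos 12: 111110 XOR 101011 = 010101
  pos 13: 101010 XOR 101011 = 000001
Remainder (last 5 bits) = 00001. This is the CRC / FCS.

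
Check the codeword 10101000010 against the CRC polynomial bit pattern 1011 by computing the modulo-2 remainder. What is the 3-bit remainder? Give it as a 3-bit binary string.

Modulo-2 division of 10101000010 by 1011:
  pos 0: 1010 XOR 1011 = 0001
  pos 3: 1100 XOR 1011 = 0111
  pos 4: 1110 XOR 1011 = 0101
  pos 5: 1010 XOR 1011 = 0001
Remainder = 110 (nonzero — an error is detected).

110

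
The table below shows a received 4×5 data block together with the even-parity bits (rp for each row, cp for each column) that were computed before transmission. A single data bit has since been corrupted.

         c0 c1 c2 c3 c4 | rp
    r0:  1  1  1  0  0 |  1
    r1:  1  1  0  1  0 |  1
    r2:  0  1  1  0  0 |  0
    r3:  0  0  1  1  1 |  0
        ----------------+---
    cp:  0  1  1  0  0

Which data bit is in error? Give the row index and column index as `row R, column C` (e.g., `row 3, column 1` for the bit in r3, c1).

Recompute each row's even parity and compare to rp:
  r0: data parity 1, sent rp 1 → ok
  r1: data parity 1, sent rp 1 → ok
  r2: data parity 0, sent rp 0 → ok
  r3: data parity 1, sent rp 0 → mismatch
Recompute each column's even parity and compare to cp:
  c0: data parity 0, sent cp 0 → ok
  c1: data parity 1, sent cp 1 → ok
  c2: data parity 1, sent cp 1 → ok
  c3: data parity 0, sent cp 0 → ok
  c4: data parity 1, sent cp 0 → mismatch
Exactly one row (r3) and one column (c4) fail → the flipped bit is at their intersection.

row 3, column 4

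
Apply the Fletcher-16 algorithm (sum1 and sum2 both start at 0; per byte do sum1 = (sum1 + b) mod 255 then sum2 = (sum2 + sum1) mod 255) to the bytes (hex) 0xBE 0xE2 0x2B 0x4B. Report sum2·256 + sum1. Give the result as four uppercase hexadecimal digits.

4518

Running sums (mod 255):
  after byte 0 (0xBE): sum1=190, sum2=190
  after byte 1 (0xE2): sum1=161, sum2=96
  after byte 2 (0x2B): sum1=204, sum2=45
  after byte 3 (0x4B): sum1=24, sum2=69
Checksum = sum2·256 + sum1 = 69·256 + 24 = 17688 = 0x4518.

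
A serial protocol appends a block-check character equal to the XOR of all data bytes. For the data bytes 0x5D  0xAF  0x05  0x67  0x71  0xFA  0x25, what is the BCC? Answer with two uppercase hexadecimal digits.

3E

XOR the bytes together:
  start with 0x5D
  0x5D ⊕ 0xAF = 0xF2
  0xF2 ⊕ 0x05 = 0xF7
  0xF7 ⊕ 0x67 = 0x90
  0x90 ⊕ 0x71 = 0xE1
  0xE1 ⊕ 0xFA = 0x1B
  0x1B ⊕ 0x25 = 0x3E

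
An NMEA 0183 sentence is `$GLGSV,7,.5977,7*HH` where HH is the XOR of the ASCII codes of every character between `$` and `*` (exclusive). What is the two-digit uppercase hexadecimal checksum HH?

47

XOR the ASCII codes of the payload characters:
  'G' = 0x47 → acc = 0x47
  'L' = 0x4C → acc = 0x0B
  'G' = 0x47 → acc = 0x4C
  'S' = 0x53 → acc = 0x1F
  'V' = 0x56 → acc = 0x49
  ',' = 0x2C → acc = 0x65
  '7' = 0x37 → acc = 0x52
  ',' = 0x2C → acc = 0x7E
  '.' = 0x2E → acc = 0x50
  '5' = 0x35 → acc = 0x65
  '9' = 0x39 → acc = 0x5C
  '7' = 0x37 → acc = 0x6B
  '7' = 0x37 → acc = 0x5C
  ',' = 0x2C → acc = 0x70
  '7' = 0x37 → acc = 0x47
Checksum = 0x47.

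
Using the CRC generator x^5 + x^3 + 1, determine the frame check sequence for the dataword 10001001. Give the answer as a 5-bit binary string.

01101

Append 5 zeros: 1000100100000. Divide by 101001 (XOR where the leading bit is 1):
  pos 0: 100010 XOR 101001 = 001011
  pos 2: 101101 XOR 101001 = 000100
  pos 5: 100000 XOR 101001 = 001001
  pos 7: 100100 XOR 101001 = 001101
Remainder (last 5 bits) = 01101. This is the CRC / FCS.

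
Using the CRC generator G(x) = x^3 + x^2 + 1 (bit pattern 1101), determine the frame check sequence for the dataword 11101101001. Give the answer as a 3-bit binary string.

Append 3 zeros: 11101101001000. Divide by 1101 (XOR where the leading bit is 1):
  pos 0: 1110 XOR 1101 = 0011
  pos 2: 1111 XOR 1101 = 0010
  pos 4: 1001 XOR 1101 = 0100
  pos 5: 1000 XOR 1101 = 0101
  pos 6: 1010 XOR 1101 = 0111
  pos 7: 1111 XOR 1101 = 0010
  pos 9: 1000 XOR 1101 = 0101
  pos 10: 1010 XOR 1101 = 0111
Remainder (last 3 bits) = 111. This is the CRC / FCS.

111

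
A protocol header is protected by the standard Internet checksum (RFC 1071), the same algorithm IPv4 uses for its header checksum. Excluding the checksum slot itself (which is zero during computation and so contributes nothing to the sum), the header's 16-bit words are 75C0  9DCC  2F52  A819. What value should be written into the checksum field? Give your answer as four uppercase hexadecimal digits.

One's-complement addition (fold any carry out of bit 15 back into bit 0):
  0x75C0 + 0x9DCC = 0x1138C → wrap carry → 0x138D
  0x138D + 0x2F52 = 0x042DF
  0x42DF + 0xA819 = 0x0EAF8
One's-complement sum = 0xEAF8.
Checksum = ~0xEAF8 & 0xFFFF = 0x1507.

1507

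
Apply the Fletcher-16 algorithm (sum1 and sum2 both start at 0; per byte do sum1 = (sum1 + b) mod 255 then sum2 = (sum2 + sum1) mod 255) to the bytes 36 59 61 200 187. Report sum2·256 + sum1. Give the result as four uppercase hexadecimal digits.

A621

Running sums (mod 255):
  after byte 0 (36): sum1=36, sum2=36
  after byte 1 (59): sum1=95, sum2=131
  after byte 2 (61): sum1=156, sum2=32
  after byte 3 (200): sum1=101, sum2=133
  after byte 4 (187): sum1=33, sum2=166
Checksum = sum2·256 + sum1 = 166·256 + 33 = 42529 = 0xA621.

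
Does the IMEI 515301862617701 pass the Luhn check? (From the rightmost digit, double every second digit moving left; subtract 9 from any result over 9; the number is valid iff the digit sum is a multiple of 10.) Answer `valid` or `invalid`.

valid

From the right, keep odd positions and double even positions (subtract 9 from any doubled value over 9):
  doubled (positions 2,4,...): 0 5 3 3 2 6 2 → sum 21
  kept (positions 1,3,...): 1 7 1 2 8 0 5 5 → sum 29
Total = 50.
50 mod 10 = 0, so the number is valid.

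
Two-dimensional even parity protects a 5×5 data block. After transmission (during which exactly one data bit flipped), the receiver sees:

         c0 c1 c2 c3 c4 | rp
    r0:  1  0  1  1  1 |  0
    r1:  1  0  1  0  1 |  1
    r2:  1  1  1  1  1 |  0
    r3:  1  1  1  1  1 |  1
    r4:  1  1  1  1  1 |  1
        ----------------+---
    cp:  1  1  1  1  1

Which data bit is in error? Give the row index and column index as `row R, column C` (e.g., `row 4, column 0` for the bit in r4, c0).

row 2, column 3

Recompute each row's even parity and compare to rp:
  r0: data parity 0, sent rp 0 → ok
  r1: data parity 1, sent rp 1 → ok
  r2: data parity 1, sent rp 0 → mismatch
  r3: data parity 1, sent rp 1 → ok
  r4: data parity 1, sent rp 1 → ok
Recompute each column's even parity and compare to cp:
  c0: data parity 1, sent cp 1 → ok
  c1: data parity 1, sent cp 1 → ok
  c2: data parity 1, sent cp 1 → ok
  c3: data parity 0, sent cp 1 → mismatch
  c4: data parity 1, sent cp 1 → ok
Exactly one row (r2) and one column (c3) fail → the flipped bit is at their intersection.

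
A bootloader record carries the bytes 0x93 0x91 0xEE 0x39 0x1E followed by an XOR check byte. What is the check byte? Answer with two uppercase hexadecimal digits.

XOR the bytes together:
  start with 0x93
  0x93 ⊕ 0x91 = 0x02
  0x02 ⊕ 0xEE = 0xEC
  0xEC ⊕ 0x39 = 0xD5
  0xD5 ⊕ 0x1E = 0xCB

CB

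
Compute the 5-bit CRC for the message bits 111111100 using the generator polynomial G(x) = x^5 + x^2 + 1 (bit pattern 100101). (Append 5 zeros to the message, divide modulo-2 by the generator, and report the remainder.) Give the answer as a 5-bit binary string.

00111

Append 5 zeros: 11111110000000. Divide by 100101 (XOR where the leading bit is 1):
  pos 0: 111111 XOR 100101 = 011010
  pos 1: 110101 XOR 100101 = 010000
  pos 2: 100000 XOR 100101 = 000101
  pos 5: 101000 XOR 100101 = 001101
  pos 7: 110100 XOR 100101 = 010001
  pos 8: 100010 XOR 100101 = 000111
Remainder (last 5 bits) = 00111. This is the CRC / FCS.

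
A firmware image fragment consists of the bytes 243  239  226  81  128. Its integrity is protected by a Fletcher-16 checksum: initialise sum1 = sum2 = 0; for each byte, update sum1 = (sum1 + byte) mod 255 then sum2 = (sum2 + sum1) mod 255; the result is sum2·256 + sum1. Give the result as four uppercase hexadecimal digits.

Running sums (mod 255):
  after byte 0 (243): sum1=243, sum2=243
  after byte 1 (239): sum1=227, sum2=215
  after byte 2 (226): sum1=198, sum2=158
  after byte 3 (81): sum1=24, sum2=182
  after byte 4 (128): sum1=152, sum2=79
Checksum = sum2·256 + sum1 = 79·256 + 152 = 20376 = 0x4F98.

4F98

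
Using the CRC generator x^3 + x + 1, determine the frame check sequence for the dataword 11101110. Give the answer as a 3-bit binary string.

Append 3 zeros: 11101110000. Divide by 1011 (XOR where the leading bit is 1):
  pos 0: 1110 XOR 1011 = 0101
  pos 1: 1011 XOR 1011 = 0000
  pos 5: 1100 XOR 1011 = 0111
  pos 6: 1110 XOR 1011 = 0101
  pos 7: 1010 XOR 1011 = 0001
Remainder (last 3 bits) = 001. This is the CRC / FCS.

001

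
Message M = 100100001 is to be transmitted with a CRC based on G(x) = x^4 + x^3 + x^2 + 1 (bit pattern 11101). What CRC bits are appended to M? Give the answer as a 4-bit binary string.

1110

Append 4 zeros: 1001000010000. Divide by 11101 (XOR where the leading bit is 1):
  pos 0: 10010 XOR 11101 = 01111
  pos 1: 11110 XOR 11101 = 00011
  pos 4: 11001 XOR 11101 = 00100
  pos 6: 10000 XOR 11101 = 01101
  pos 7: 11010 XOR 11101 = 00111
Remainder (last 4 bits) = 1110. This is the CRC / FCS.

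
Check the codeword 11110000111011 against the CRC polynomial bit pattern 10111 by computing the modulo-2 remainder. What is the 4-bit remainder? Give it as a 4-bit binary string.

Modulo-2 division of 11110000111011 by 10111:
  pos 0: 11110 XOR 10111 = 01001
  pos 1: 10010 XOR 10111 = 00101
  pos 3: 10100 XOR 10111 = 00011
  pos 6: 11111 XOR 10111 = 01000
  pos 7: 10000 XOR 10111 = 00111
  pos 9: 11111 XOR 10111 = 01000
Remainder = 1000 (nonzero — an error is detected).

1000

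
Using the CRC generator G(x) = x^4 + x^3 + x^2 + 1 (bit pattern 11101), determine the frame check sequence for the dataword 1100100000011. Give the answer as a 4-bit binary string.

1011

Append 4 zeros: 11001000000110000. Divide by 11101 (XOR where the leading bit is 1):
  pos 0: 11001 XOR 11101 = 00100
  pos 2: 10000 XOR 11101 = 01101
  pos 3: 11010 XOR 11101 = 00111
  pos 5: 11100 XOR 11101 = 00001
  pos 9: 10110 XOR 11101 = 01011
  pos 10: 10110 XOR 11101 = 01011
  pos 11: 10110 XOR 11101 = 01011
  pos 12: 10110 XOR 11101 = 01011
Remainder (last 4 bits) = 1011. This is the CRC / FCS.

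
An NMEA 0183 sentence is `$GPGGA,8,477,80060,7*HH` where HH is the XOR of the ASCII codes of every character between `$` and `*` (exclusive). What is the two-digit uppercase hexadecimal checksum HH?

XOR the ASCII codes of the payload characters:
  'G' = 0x47 → acc = 0x47
  'P' = 0x50 → acc = 0x17
  'G' = 0x47 → acc = 0x50
  'G' = 0x47 → acc = 0x17
  'A' = 0x41 → acc = 0x56
  ',' = 0x2C → acc = 0x7A
  '8' = 0x38 → acc = 0x42
  ',' = 0x2C → acc = 0x6E
  '4' = 0x34 → acc = 0x5A
  '7' = 0x37 → acc = 0x6D
  '7' = 0x37 → acc = 0x5A
  ',' = 0x2C → acc = 0x76
  '8' = 0x38 → acc = 0x4E
  '0' = 0x30 → acc = 0x7E
  '0' = 0x30 → acc = 0x4E
  '6' = 0x36 → acc = 0x78
  '0' = 0x30 → acc = 0x48
  ',' = 0x2C → acc = 0x64
  '7' = 0x37 → acc = 0x53
Checksum = 0x53.

53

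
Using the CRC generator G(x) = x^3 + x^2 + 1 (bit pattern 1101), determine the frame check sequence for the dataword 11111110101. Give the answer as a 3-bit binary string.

110

Append 3 zeros: 11111110101000. Divide by 1101 (XOR where the leading bit is 1):
  pos 0: 1111 XOR 1101 = 0010
  pos 2: 1011 XOR 1101 = 0110
  pos 3: 1101 XOR 1101 = 0000
  pos 8: 1010 XOR 1101 = 0111
  pos 9: 1110 XOR 1101 = 0011
Remainder (last 3 bits) = 110. This is the CRC / FCS.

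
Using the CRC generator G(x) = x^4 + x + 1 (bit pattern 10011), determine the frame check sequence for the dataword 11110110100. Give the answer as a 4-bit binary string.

0110

Append 4 zeros: 111101101000000. Divide by 10011 (XOR where the leading bit is 1):
  pos 0: 11110 XOR 10011 = 01101
  pos 1: 11011 XOR 10011 = 01000
  pos 2: 10001 XOR 10011 = 00010
  pos 5: 10010 XOR 10011 = 00001
  pos 9: 10000 XOR 10011 = 00011
Remainder (last 4 bits) = 0110. This is the CRC / FCS.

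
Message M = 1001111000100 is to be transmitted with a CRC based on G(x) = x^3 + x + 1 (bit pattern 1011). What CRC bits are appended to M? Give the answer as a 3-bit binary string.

Append 3 zeros: 1001111000100000. Divide by 1011 (XOR where the leading bit is 1):
  pos 0: 1001 XOR 1011 = 0010
  pos 2: 1011 XOR 1011 = 0000
  pos 6: 1000 XOR 1011 = 0011
  pos 8: 1110 XOR 1011 = 0101
  pos 9: 1010 XOR 1011 = 0001
  pos 12: 1000 XOR 1011 = 0011
Remainder (last 3 bits) = 011. This is the CRC / FCS.

011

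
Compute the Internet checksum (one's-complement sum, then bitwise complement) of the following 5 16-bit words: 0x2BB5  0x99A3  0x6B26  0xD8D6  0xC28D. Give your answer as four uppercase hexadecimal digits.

One's-complement addition (fold any carry out of bit 15 back into bit 0):
  0x2BB5 + 0x99A3 = 0x0C558
  0xC558 + 0x6B26 = 0x1307E → wrap carry → 0x307F
  0x307F + 0xD8D6 = 0x10955 → wrap carry → 0x0956
  0x0956 + 0xC28D = 0x0CBE3
One's-complement sum = 0xCBE3.
Checksum = ~0xCBE3 & 0xFFFF = 0x341C.

341C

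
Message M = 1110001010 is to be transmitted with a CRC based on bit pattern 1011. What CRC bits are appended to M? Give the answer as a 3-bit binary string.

Append 3 zeros: 1110001010000. Divide by 1011 (XOR where the leading bit is 1):
  pos 0: 1110 XOR 1011 = 0101
  pos 1: 1010 XOR 1011 = 0001
  pos 4: 1010 XOR 1011 = 0001
  pos 7: 1100 XOR 1011 = 0111
  pos 8: 1110 XOR 1011 = 0101
  pos 9: 1010 XOR 1011 = 0001
Remainder (last 3 bits) = 001. This is the CRC / FCS.

001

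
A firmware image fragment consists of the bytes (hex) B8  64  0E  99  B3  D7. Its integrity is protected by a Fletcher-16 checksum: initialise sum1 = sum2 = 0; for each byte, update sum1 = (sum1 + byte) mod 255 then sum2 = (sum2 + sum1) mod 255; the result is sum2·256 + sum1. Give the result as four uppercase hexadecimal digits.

Running sums (mod 255):
  after byte 0 (B8): sum1=184, sum2=184
  after byte 1 (64): sum1=29, sum2=213
  after byte 2 (0E): sum1=43, sum2=1
  after byte 3 (99): sum1=196, sum2=197
  after byte 4 (B3): sum1=120, sum2=62
  after byte 5 (D7): sum1=80, sum2=142
Checksum = sum2·256 + sum1 = 142·256 + 80 = 36432 = 0x8E50.

8E50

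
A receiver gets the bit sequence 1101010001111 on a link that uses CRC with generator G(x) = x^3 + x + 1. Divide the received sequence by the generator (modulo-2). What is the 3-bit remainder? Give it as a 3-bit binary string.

Modulo-2 division of 1101010001111 by 1011:
  pos 0: 1101 XOR 1011 = 0110
  pos 1: 1100 XOR 1011 = 0111
  pos 2: 1111 XOR 1011 = 0100
  pos 3: 1000 XOR 1011 = 0011
  pos 5: 1100 XOR 1011 = 0111
  pos 6: 1111 XOR 1011 = 0100
  pos 7: 1001 XOR 1011 = 0010
  pos 9: 1011 XOR 1011 = 0000
Remainder = 000 (zero — the frame passes the CRC check).

000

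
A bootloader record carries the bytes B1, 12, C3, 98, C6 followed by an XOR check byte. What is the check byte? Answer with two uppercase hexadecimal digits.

XOR the bytes together:
  start with 0xB1
  0xB1 ⊕ 0x12 = 0xA3
  0xA3 ⊕ 0xC3 = 0x60
  0x60 ⊕ 0x98 = 0xF8
  0xF8 ⊕ 0xC6 = 0x3E

3E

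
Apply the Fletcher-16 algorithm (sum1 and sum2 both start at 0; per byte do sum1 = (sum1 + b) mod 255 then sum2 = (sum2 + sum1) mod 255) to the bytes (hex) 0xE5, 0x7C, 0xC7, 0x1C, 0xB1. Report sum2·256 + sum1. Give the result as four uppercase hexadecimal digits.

Running sums (mod 255):
  after byte 0 (0xE5): sum1=229, sum2=229
  after byte 1 (0x7C): sum1=98, sum2=72
  after byte 2 (0xC7): sum1=42, sum2=114
  after byte 3 (0x1C): sum1=70, sum2=184
  after byte 4 (0xB1): sum1=247, sum2=176
Checksum = sum2·256 + sum1 = 176·256 + 247 = 45303 = 0xB0F7.

B0F7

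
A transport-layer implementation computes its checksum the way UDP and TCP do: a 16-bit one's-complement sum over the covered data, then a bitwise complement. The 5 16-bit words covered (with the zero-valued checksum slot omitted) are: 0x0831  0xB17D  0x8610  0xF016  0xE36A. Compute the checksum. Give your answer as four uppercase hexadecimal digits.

ECBE

One's-complement addition (fold any carry out of bit 15 back into bit 0):
  0x0831 + 0xB17D = 0x0B9AE
  0xB9AE + 0x8610 = 0x13FBE → wrap carry → 0x3FBF
  0x3FBF + 0xF016 = 0x12FD5 → wrap carry → 0x2FD6
  0x2FD6 + 0xE36A = 0x11340 → wrap carry → 0x1341
One's-complement sum = 0x1341.
Checksum = ~0x1341 & 0xFFFF = 0xECBE.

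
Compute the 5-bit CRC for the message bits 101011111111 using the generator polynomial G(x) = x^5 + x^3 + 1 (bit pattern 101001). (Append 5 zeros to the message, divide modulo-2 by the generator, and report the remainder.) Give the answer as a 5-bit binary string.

Append 5 zeros: 10101111111100000. Divide by 101001 (XOR where the leading bit is 1):
  pos 0: 101011 XOR 101001 = 000010
  pos 4: 101111 XOR 101001 = 000110
  pos 7: 110110 XOR 101001 = 011111
  pos 8: 111110 XOR 101001 = 010111
  pos 9: 101110 XOR 101001 = 000111
Remainder (last 5 bits) = 11100. This is the CRC / FCS.

11100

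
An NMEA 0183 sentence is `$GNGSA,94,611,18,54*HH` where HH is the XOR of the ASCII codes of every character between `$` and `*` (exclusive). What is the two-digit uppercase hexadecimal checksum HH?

6F

XOR the ASCII codes of the payload characters:
  'G' = 0x47 → acc = 0x47
  'N' = 0x4E → acc = 0x09
  'G' = 0x47 → acc = 0x4E
  'S' = 0x53 → acc = 0x1D
  'A' = 0x41 → acc = 0x5C
  ',' = 0x2C → acc = 0x70
  '9' = 0x39 → acc = 0x49
  '4' = 0x34 → acc = 0x7D
  ',' = 0x2C → acc = 0x51
  '6' = 0x36 → acc = 0x67
  '1' = 0x31 → acc = 0x56
  '1' = 0x31 → acc = 0x67
  ',' = 0x2C → acc = 0x4B
  '1' = 0x31 → acc = 0x7A
  '8' = 0x38 → acc = 0x42
  ',' = 0x2C → acc = 0x6E
  '5' = 0x35 → acc = 0x5B
  '4' = 0x34 → acc = 0x6F
Checksum = 0x6F.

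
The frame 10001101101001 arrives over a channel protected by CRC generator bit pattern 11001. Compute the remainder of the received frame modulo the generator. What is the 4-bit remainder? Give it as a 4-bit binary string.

0000

Modulo-2 division of 10001101101001 by 11001:
  pos 0: 10001 XOR 11001 = 01000
  pos 1: 10001 XOR 11001 = 01000
  pos 2: 10000 XOR 11001 = 01001
  pos 3: 10011 XOR 11001 = 01010
  pos 4: 10101 XOR 11001 = 01100
  pos 5: 11000 XOR 11001 = 00001
  pos 9: 11001 XOR 11001 = 00000
Remainder = 0000 (zero — the frame passes the CRC check).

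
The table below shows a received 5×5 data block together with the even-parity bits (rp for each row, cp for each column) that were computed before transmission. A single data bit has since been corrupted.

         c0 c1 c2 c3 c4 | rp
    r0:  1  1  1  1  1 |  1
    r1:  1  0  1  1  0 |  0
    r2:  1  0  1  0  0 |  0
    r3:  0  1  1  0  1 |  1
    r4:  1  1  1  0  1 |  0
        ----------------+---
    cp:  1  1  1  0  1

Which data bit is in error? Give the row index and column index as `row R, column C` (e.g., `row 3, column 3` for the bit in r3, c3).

row 1, column 0

Recompute each row's even parity and compare to rp:
  r0: data parity 1, sent rp 1 → ok
  r1: data parity 1, sent rp 0 → mismatch
  r2: data parity 0, sent rp 0 → ok
  r3: data parity 1, sent rp 1 → ok
  r4: data parity 0, sent rp 0 → ok
Recompute each column's even parity and compare to cp:
  c0: data parity 0, sent cp 1 → mismatch
  c1: data parity 1, sent cp 1 → ok
  c2: data parity 1, sent cp 1 → ok
  c3: data parity 0, sent cp 0 → ok
  c4: data parity 1, sent cp 1 → ok
Exactly one row (r1) and one column (c0) fail → the flipped bit is at their intersection.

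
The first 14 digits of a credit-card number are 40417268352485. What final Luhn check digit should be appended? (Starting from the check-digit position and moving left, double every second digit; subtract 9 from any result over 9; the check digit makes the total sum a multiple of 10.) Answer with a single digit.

Partial digits right→left: 5 8 4 2 5 3 8 6 2 7 1 4 0 4
Double every second digit counting from the check-digit position (so the 1st, 3rd, 5th, ... of the partial from the right).
  doubled (with −9 where >9): 1 8 1 7 4 2 0 → sum 23
  kept as-is: 8 2 3 6 7 4 4 → sum 34
Total = 23 + 34 = 57.
Check digit = (10 − (57 mod 10)) mod 10 = 3.

3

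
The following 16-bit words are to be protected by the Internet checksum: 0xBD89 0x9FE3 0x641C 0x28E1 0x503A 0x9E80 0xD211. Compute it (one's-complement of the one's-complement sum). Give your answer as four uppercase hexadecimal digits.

One's-complement addition (fold any carry out of bit 15 back into bit 0):
  0xBD89 + 0x9FE3 = 0x15D6C → wrap carry → 0x5D6D
  0x5D6D + 0x641C = 0x0C189
  0xC189 + 0x28E1 = 0x0EA6A
  0xEA6A + 0x503A = 0x13AA4 → wrap carry → 0x3AA5
  0x3AA5 + 0x9E80 = 0x0D925
  0xD925 + 0xD211 = 0x1AB36 → wrap carry → 0xAB37
One's-complement sum = 0xAB37.
Checksum = ~0xAB37 & 0xFFFF = 0x54C8.

54C8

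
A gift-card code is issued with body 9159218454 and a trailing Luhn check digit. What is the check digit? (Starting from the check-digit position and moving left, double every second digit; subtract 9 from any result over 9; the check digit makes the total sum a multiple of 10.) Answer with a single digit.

2

Partial digits right→left: 4 5 4 8 1 2 9 5 1 9
Double every second digit counting from the check-digit position (so the 1st, 3rd, 5th, ... of the partial from the right).
  doubled (with −9 where >9): 8 8 2 9 2 → sum 29
  kept as-is: 5 8 2 5 9 → sum 29
Total = 29 + 29 = 58.
Check digit = (10 − (58 mod 10)) mod 10 = 2.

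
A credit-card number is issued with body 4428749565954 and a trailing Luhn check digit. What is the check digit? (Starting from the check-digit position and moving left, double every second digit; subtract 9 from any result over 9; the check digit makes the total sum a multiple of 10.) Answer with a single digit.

3

Partial digits right→left: 4 5 9 5 6 5 9 4 7 8 2 4 4
Double every second digit counting from the check-digit position (so the 1st, 3rd, 5th, ... of the partial from the right).
  doubled (with −9 where >9): 8 9 3 9 5 4 8 → sum 46
  kept as-is: 5 5 5 4 8 4 → sum 31
Total = 46 + 31 = 77.
Check digit = (10 − (77 mod 10)) mod 10 = 3.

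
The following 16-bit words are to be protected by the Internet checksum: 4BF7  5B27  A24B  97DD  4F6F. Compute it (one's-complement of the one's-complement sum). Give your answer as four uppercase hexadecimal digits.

One's-complement addition (fold any carry out of bit 15 back into bit 0):
  0x4BF7 + 0x5B27 = 0x0A71E
  0xA71E + 0xA24B = 0x14969 → wrap carry → 0x496A
  0x496A + 0x97DD = 0x0E147
  0xE147 + 0x4F6F = 0x130B6 → wrap carry → 0x30B7
One's-complement sum = 0x30B7.
Checksum = ~0x30B7 & 0xFFFF = 0xCF48.

CF48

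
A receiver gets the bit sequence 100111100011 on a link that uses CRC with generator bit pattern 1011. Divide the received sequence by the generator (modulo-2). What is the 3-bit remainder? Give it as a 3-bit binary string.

100

Modulo-2 division of 100111100011 by 1011:
  pos 0: 1001 XOR 1011 = 0010
  pos 2: 1011 XOR 1011 = 0000
  pos 6: 1000 XOR 1011 = 0011
  pos 8: 1111 XOR 1011 = 0100
Remainder = 100 (nonzero — an error is detected).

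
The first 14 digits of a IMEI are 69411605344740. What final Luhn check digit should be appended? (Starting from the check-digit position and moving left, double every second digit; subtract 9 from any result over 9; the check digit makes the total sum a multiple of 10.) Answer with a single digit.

0

Partial digits right→left: 0 4 7 4 4 3 5 0 6 1 1 4 9 6
Double every second digit counting from the check-digit position (so the 1st, 3rd, 5th, ... of the partial from the right).
  doubled (with −9 where >9): 0 5 8 1 3 2 9 → sum 28
  kept as-is: 4 4 3 0 1 4 6 → sum 22
Total = 28 + 22 = 50.
Check digit = (10 − (50 mod 10)) mod 10 = 0.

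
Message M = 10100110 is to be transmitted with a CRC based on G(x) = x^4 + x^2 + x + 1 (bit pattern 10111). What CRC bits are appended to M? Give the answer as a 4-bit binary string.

Append 4 zeros: 101001100000. Divide by 10111 (XOR where the leading bit is 1):
  pos 0: 10100 XOR 10111 = 00011
  pos 3: 11110 XOR 10111 = 01001
  pos 4: 10010 XOR 10111 = 00101
  pos 6: 10100 XOR 10111 = 00011
Remainder (last 4 bits) = 0110. This is the CRC / FCS.

0110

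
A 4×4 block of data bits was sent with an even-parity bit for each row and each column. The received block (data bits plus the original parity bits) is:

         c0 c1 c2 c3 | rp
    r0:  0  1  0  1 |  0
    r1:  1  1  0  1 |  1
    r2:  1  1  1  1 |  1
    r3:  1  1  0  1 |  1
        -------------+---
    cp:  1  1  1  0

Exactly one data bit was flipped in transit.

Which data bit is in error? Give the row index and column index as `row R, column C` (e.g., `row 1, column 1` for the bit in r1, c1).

row 2, column 1

Recompute each row's even parity and compare to rp:
  r0: data parity 0, sent rp 0 → ok
  r1: data parity 1, sent rp 1 → ok
  r2: data parity 0, sent rp 1 → mismatch
  r3: data parity 1, sent rp 1 → ok
Recompute each column's even parity and compare to cp:
  c0: data parity 1, sent cp 1 → ok
  c1: data parity 0, sent cp 1 → mismatch
  c2: data parity 1, sent cp 1 → ok
  c3: data parity 0, sent cp 0 → ok
Exactly one row (r2) and one column (c1) fail → the flipped bit is at their intersection.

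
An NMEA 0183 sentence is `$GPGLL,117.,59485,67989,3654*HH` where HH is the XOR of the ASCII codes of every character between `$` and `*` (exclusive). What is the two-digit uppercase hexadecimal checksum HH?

XOR the ASCII codes of the payload characters:
  'G' = 0x47 → acc = 0x47
  'P' = 0x50 → acc = 0x17
  'G' = 0x47 → acc = 0x50
  'L' = 0x4C → acc = 0x1C
  'L' = 0x4C → acc = 0x50
  ',' = 0x2C → acc = 0x7C
  '1' = 0x31 → acc = 0x4D
  '1' = 0x31 → acc = 0x7C
  '7' = 0x37 → acc = 0x4B
  '.' = 0x2E → acc = 0x65
  ',' = 0x2C → acc = 0x49
  '5' = 0x35 → acc = 0x7C
  '9' = 0x39 → acc = 0x45
  '4' = 0x34 → acc = 0x71
  '8' = 0x38 → acc = 0x49
  '5' = 0x35 → acc = 0x7C
  ',' = 0x2C → acc = 0x50
  '6' = 0x36 → acc = 0x66
  '7' = 0x37 → acc = 0x51
  '9' = 0x39 → acc = 0x68
  '8' = 0x38 → acc = 0x50
  '9' = 0x39 → acc = 0x69
  ',' = 0x2C → acc = 0x45
  '3' = 0x33 → acc = 0x76
  '6' = 0x36 → acc = 0x40
  '5' = 0x35 → acc = 0x75
  '4' = 0x34 → acc = 0x41
Checksum = 0x41.

41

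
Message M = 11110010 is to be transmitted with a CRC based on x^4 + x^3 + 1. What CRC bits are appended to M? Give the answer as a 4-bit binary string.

0111

Append 4 zeros: 111100100000. Divide by 11001 (XOR where the leading bit is 1):
  pos 0: 11110 XOR 11001 = 00111
  pos 2: 11101 XOR 11001 = 00100
  pos 4: 10000 XOR 11001 = 01001
  pos 5: 10010 XOR 11001 = 01011
  pos 6: 10110 XOR 11001 = 01111
  pos 7: 11110 XOR 11001 = 00111
Remainder (last 4 bits) = 0111. This is the CRC / FCS.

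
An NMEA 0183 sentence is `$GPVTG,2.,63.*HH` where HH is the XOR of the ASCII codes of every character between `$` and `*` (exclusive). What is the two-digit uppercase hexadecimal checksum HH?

XOR the ASCII codes of the payload characters:
  'G' = 0x47 → acc = 0x47
  'P' = 0x50 → acc = 0x17
  'V' = 0x56 → acc = 0x41
  'T' = 0x54 → acc = 0x15
  'G' = 0x47 → acc = 0x52
  ',' = 0x2C → acc = 0x7E
  '2' = 0x32 → acc = 0x4C
  '.' = 0x2E → acc = 0x62
  ',' = 0x2C → acc = 0x4E
  '6' = 0x36 → acc = 0x78
  '3' = 0x33 → acc = 0x4B
  '.' = 0x2E → acc = 0x65
Checksum = 0x65.

65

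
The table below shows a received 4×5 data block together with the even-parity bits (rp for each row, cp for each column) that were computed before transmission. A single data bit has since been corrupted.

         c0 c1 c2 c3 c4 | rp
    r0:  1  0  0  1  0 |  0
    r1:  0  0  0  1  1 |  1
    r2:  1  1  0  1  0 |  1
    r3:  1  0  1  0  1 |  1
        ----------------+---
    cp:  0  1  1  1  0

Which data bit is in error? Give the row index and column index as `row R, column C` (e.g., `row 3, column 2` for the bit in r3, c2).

Recompute each row's even parity and compare to rp:
  r0: data parity 0, sent rp 0 → ok
  r1: data parity 0, sent rp 1 → mismatch
  r2: data parity 1, sent rp 1 → ok
  r3: data parity 1, sent rp 1 → ok
Recompute each column's even parity and compare to cp:
  c0: data parity 1, sent cp 0 → mismatch
  c1: data parity 1, sent cp 1 → ok
  c2: data parity 1, sent cp 1 → ok
  c3: data parity 1, sent cp 1 → ok
  c4: data parity 0, sent cp 0 → ok
Exactly one row (r1) and one column (c0) fail → the flipped bit is at their intersection.

row 1, column 0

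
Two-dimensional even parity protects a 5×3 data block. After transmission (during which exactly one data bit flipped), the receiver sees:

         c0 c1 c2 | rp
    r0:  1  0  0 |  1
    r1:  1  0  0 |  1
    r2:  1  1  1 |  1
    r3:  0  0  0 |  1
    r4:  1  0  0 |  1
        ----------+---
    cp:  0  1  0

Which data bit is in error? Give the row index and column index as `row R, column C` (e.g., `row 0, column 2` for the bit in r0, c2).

Recompute each row's even parity and compare to rp:
  r0: data parity 1, sent rp 1 → ok
  r1: data parity 1, sent rp 1 → ok
  r2: data parity 1, sent rp 1 → ok
  r3: data parity 0, sent rp 1 → mismatch
  r4: data parity 1, sent rp 1 → ok
Recompute each column's even parity and compare to cp:
  c0: data parity 0, sent cp 0 → ok
  c1: data parity 1, sent cp 1 → ok
  c2: data parity 1, sent cp 0 → mismatch
Exactly one row (r3) and one column (c2) fail → the flipped bit is at their intersection.

row 3, column 2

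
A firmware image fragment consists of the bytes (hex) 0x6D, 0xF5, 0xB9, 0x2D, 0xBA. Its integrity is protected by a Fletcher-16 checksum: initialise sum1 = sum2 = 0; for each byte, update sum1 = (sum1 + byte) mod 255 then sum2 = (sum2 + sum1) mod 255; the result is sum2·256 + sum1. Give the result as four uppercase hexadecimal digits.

3D05

Running sums (mod 255):
  after byte 0 (0x6D): sum1=109, sum2=109
  after byte 1 (0xF5): sum1=99, sum2=208
  after byte 2 (0xB9): sum1=29, sum2=237
  after byte 3 (0x2D): sum1=74, sum2=56
  after byte 4 (0xBA): sum1=5, sum2=61
Checksum = sum2·256 + sum1 = 61·256 + 5 = 15621 = 0x3D05.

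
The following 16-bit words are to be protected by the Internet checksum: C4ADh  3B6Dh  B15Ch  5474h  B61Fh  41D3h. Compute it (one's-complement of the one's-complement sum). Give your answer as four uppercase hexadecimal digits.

One's-complement addition (fold any carry out of bit 15 back into bit 0):
  0xC4AD + 0x3B6D = 0x1001A → wrap carry → 0x001B
  0x001B + 0xB15C = 0x0B177
  0xB177 + 0x5474 = 0x105EB → wrap carry → 0x05EC
  0x05EC + 0xB61F = 0x0BC0B
  0xBC0B + 0x41D3 = 0x0FDDE
One's-complement sum = 0xFDDE.
Checksum = ~0xFDDE & 0xFFFF = 0x0221.

0221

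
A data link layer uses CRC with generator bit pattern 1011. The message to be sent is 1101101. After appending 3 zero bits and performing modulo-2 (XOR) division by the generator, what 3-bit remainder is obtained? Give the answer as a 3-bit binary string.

111

Append 3 zeros: 1101101000. Divide by 1011 (XOR where the leading bit is 1):
  pos 0: 1101 XOR 1011 = 0110
  pos 1: 1101 XOR 1011 = 0110
  pos 2: 1100 XOR 1011 = 0111
  pos 3: 1111 XOR 1011 = 0100
  pos 4: 1000 XOR 1011 = 0011
  pos 6: 1100 XOR 1011 = 0111
Remainder (last 3 bits) = 111. This is the CRC / FCS.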